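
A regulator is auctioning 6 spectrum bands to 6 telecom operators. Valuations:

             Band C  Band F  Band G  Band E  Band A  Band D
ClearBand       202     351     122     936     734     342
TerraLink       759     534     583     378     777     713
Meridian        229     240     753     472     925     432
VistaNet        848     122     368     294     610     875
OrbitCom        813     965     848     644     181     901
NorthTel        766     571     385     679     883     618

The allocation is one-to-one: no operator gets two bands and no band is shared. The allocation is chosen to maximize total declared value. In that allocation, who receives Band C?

This is the linear assignment problem.
Optimal: ClearBand→Band E ($936M), TerraLink→Band C ($759M), Meridian→Band G ($753M), VistaNet→Band D ($875M), OrbitCom→Band F ($965M), NorthTel→Band A ($883M) — total 936+759+753+875+965+883 = $5171M.
Max-entry greedy (repeatedly take the single best remaining cell) gives $5050M, worse by 121.
Swapping TerraLink↔ClearBand (TerraLink→Band E $378M, ClearBand→Band C $202M) loses 1115.
TerraLink's own top band is Band A ($777M), but forcing TerraLink→Band A and reassigning the rest optimally gives only $5072M — worse by 99.

TerraLink receives Band C.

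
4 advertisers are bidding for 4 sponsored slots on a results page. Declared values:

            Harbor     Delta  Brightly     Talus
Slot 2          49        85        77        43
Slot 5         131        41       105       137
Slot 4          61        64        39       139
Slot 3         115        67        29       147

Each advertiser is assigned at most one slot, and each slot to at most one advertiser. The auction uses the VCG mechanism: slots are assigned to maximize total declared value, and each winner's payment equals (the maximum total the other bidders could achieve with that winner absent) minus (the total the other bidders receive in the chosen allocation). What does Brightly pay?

Brightly pays $24.

Efficient allocation: Harbor→Slot 3 ($115), Delta→Slot 2 ($85), Brightly→Slot 5 ($105), Talus→Slot 4 ($139); total welfare W = $444.
Brightly receives Slot 5 at value $105, so the others get W − 105 = $339.
Without Brightly: best allocation of the remaining 3 bidders over all 4 slots is Harbor→Slot 5 ($131), Delta→Slot 2 ($85), Talus→Slot 3 ($147), total $363.
VCG payment = (others' best without Brightly) − (others' welfare with Brightly) = 363 − 339 = $24.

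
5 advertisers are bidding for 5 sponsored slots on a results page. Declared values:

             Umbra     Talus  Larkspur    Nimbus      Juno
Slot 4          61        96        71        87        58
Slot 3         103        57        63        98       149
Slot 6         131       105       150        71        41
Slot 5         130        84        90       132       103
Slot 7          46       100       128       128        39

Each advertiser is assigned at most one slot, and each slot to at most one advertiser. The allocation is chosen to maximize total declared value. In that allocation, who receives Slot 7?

Nimbus receives Slot 7.

This is a one-to-one assignment (maximum-weight bipartite matching).
Optimal: Umbra→Slot 5 ($130), Talus→Slot 4 ($96), Larkspur→Slot 6 ($150), Nimbus→Slot 7 ($128), Juno→Slot 3 ($149) — total 130+96+150+128+149 = $653.
Column-greedy (each slot in turn goes to its best remaining advertiser) gives $573, worse by 80.
Next-best assignment: Umbra→Slot 6, Talus→Slot 4, Larkspur→Slot 7, Nimbus→Slot 5, Juno→Slot 3 = $636.
No other one-to-one assignment exceeds $653.
Nimbus's own top slot is Slot 5 ($132), but forcing Nimbus→Slot 5 and reassigning the rest optimally gives only $636 — worse by 17.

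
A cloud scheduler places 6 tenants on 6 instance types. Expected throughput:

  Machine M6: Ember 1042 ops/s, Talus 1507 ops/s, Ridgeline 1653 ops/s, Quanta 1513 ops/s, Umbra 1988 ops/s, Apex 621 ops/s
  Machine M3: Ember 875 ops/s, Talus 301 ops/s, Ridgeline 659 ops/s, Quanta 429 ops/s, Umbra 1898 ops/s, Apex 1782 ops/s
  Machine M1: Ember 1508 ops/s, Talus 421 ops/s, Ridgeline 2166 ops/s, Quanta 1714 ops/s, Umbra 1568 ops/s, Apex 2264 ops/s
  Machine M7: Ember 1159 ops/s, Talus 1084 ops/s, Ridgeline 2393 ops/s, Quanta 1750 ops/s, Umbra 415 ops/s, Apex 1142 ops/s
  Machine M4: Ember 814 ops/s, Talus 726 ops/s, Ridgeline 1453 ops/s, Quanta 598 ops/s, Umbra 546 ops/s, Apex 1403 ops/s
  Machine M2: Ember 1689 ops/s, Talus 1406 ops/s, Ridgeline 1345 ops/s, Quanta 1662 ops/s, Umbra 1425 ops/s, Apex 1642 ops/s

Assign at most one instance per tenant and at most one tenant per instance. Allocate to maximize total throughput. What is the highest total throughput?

Optimal: Ember→Machine M2 (1689 ops/s), Talus→Machine M6 (1507 ops/s), Ridgeline→Machine M7 (2393 ops/s), Quanta→Machine M1 (1714 ops/s), Umbra→Machine M3 (1898 ops/s), Apex→Machine M4 (1403 ops/s) — total 1689+1507+2393+1714+1898+1403 = 10604 ops/s.
Column-greedy (each instance in turn goes to its best remaining tenant) gives 9906 ops/s, worse by 698.
Next-best assignment: Ember→Machine M2, Talus→Machine M6, Ridgeline→Machine M4, Quanta→Machine M7, Umbra→Machine M3, Apex→Machine M1 = 10561 ops/s.

Max total: 10604 ops/s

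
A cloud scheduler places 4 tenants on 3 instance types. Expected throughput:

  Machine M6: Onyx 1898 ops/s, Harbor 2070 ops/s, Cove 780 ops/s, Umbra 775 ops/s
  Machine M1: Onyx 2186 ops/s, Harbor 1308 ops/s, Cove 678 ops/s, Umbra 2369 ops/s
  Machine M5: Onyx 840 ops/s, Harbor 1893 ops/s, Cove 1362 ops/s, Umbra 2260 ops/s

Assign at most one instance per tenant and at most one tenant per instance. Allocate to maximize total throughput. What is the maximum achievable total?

Max total: 6516 ops/s

Optimal: Harbor→Machine M6 (2070 ops/s), Onyx→Machine M1 (2186 ops/s), Umbra→Machine M5 (2260 ops/s) — total 2070+2186+2260 = 6516 ops/s.
Max-entry greedy (repeatedly take the single best remaining cell) gives 5801 ops/s, worse by 715.
Next-best assignment: Onyx→Machine M6, Umbra→Machine M1, Harbor→Machine M5 = 6160 ops/s.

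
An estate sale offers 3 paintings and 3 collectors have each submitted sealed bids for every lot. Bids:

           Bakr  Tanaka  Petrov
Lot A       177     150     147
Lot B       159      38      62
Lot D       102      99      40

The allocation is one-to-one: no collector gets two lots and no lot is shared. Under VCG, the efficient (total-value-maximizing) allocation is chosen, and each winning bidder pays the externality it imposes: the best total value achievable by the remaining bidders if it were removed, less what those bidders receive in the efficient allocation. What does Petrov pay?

Petrov pays $51.

Efficient allocation: Bakr→Lot B ($159), Tanaka→Lot D ($99), Petrov→Lot A ($147); total welfare W = $405.
Petrov receives Lot A at value $147, so the others get W − 147 = $258.
Without Petrov: best allocation of the remaining 2 bidders over all 3 lots is Bakr→Lot B ($159), Tanaka→Lot A ($150), total $309.
VCG payment = (others' best without Petrov) − (others' welfare with Petrov) = 309 − 258 = $51.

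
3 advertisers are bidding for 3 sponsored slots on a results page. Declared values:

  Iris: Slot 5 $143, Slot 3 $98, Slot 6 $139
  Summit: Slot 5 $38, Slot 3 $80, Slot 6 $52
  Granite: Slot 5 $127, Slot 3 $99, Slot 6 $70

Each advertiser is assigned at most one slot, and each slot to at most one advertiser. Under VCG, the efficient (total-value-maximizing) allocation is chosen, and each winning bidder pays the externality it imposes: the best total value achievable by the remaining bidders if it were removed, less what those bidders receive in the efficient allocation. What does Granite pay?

Efficient allocation: Iris→Slot 6 ($139), Summit→Slot 3 ($80), Granite→Slot 5 ($127); total welfare W = $346.
Granite receives Slot 5 at value $127, so the others get W − 127 = $219.
Without Granite: best allocation of the remaining 2 bidders over all 3 slots is Iris→Slot 5 ($143), Summit→Slot 3 ($80), total $223.
VCG payment = (others' best without Granite) − (others' welfare with Granite) = 223 − 219 = $4.

Granite pays $4.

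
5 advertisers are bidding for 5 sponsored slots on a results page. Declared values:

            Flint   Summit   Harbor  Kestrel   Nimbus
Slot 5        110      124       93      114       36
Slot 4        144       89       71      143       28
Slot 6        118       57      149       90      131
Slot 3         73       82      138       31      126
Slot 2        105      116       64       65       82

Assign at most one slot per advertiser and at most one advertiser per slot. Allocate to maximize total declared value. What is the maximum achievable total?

Optimal: Flint→Slot 4 ($144), Summit→Slot 2 ($116), Harbor→Slot 6 ($149), Kestrel→Slot 5 ($114), Nimbus→Slot 3 ($126) — total 144+116+149+114+126 = $649.

Maximum total: $649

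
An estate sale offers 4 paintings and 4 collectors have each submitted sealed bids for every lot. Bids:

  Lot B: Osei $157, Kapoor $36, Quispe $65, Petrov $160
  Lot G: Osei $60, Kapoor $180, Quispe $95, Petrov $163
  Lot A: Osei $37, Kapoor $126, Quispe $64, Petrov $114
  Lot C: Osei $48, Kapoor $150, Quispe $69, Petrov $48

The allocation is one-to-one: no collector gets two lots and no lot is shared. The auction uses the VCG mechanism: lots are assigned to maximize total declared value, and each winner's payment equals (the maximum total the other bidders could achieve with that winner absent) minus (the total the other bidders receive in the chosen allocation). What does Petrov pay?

Petrov pays $35.

Efficient allocation: Osei→Lot B ($157), Kapoor→Lot C ($150), Quispe→Lot A ($64), Petrov→Lot G ($163); total welfare W = $534.
Petrov receives Lot G at value $163, so the others get W − 163 = $371.
Without Petrov: best allocation of the remaining 3 bidders over all 4 lots is Osei→Lot B ($157), Kapoor→Lot G ($180), Quispe→Lot C ($69), total $406.
VCG payment = (others' best without Petrov) − (others' welfare with Petrov) = 406 − 371 = $35.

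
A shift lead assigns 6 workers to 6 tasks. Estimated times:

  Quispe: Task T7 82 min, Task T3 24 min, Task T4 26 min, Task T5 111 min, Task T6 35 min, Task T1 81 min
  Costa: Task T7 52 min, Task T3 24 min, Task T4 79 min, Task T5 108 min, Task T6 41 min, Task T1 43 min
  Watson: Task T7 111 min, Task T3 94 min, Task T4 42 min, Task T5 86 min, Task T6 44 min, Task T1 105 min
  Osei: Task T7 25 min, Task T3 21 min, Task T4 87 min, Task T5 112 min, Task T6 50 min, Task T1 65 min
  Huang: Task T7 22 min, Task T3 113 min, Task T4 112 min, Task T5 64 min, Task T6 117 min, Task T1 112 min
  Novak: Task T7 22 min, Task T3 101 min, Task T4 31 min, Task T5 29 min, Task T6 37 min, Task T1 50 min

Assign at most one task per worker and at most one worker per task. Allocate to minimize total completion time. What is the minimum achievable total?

Optimal: Quispe→Task T4 (26 min), Costa→Task T1 (43 min), Watson→Task T6 (44 min), Osei→Task T3 (21 min), Huang→Task T7 (22 min), Novak→Task T5 (29 min) — total 26+43+44+21+22+29 = 185 min.
Column-greedy (each task in turn goes to its cheapest remaining worker) gives 244 min, worse by 59.
Next-best assignment: Quispe→Task T6, Costa→Task T1, Watson→Task T4, Osei→Task T3, Huang→Task T7, Novak→Task T5 = 192 min.
Checked against all permutations: 185 min is optimal.

Min total: 185 min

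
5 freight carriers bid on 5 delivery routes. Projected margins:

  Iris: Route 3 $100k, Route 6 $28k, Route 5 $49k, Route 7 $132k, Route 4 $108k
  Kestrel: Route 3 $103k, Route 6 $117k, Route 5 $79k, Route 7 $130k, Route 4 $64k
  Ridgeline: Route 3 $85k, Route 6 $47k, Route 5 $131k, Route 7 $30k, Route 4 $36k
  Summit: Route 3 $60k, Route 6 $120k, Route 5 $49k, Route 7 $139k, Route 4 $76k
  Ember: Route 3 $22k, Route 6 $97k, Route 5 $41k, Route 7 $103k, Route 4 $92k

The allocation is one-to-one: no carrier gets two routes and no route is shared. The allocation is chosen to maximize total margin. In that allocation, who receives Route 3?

Treat this as an assignment problem: match each carrier to one route.
Optimal: Iris→Route 3 ($100k), Kestrel→Route 6 ($117k), Ridgeline→Route 5 ($131k), Summit→Route 7 ($139k), Ember→Route 4 ($92k) — total 100+117+131+139+92 = $579k.
Column-greedy (each route in turn goes to its best remaining carrier) gives $578k, worse by 1.
Swapping Ember↔Kestrel (Ember→Route 6 $97k, Kestrel→Route 4 $64k) loses 48.
Iris's own top route is Route 7 ($132k), but forcing Iris→Route 7 and reassigning the rest optimally gives only $578k — worse by 1.

Iris receives Route 3.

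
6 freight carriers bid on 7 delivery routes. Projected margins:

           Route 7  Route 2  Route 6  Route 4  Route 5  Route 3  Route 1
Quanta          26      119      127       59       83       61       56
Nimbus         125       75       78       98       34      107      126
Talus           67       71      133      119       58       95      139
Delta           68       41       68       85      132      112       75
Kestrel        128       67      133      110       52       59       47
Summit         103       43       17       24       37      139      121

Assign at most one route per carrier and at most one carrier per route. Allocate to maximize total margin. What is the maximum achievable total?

Maximum total: $787k

Optimal: Quanta→Route 2 ($119k), Nimbus→Route 7 ($125k), Talus→Route 1 ($139k), Delta→Route 5 ($132k), Kestrel→Route 6 ($133k), Summit→Route 3 ($139k) — total 119+125+139+132+133+139 = $787k.
Checked against all permutations: $787k is optimal.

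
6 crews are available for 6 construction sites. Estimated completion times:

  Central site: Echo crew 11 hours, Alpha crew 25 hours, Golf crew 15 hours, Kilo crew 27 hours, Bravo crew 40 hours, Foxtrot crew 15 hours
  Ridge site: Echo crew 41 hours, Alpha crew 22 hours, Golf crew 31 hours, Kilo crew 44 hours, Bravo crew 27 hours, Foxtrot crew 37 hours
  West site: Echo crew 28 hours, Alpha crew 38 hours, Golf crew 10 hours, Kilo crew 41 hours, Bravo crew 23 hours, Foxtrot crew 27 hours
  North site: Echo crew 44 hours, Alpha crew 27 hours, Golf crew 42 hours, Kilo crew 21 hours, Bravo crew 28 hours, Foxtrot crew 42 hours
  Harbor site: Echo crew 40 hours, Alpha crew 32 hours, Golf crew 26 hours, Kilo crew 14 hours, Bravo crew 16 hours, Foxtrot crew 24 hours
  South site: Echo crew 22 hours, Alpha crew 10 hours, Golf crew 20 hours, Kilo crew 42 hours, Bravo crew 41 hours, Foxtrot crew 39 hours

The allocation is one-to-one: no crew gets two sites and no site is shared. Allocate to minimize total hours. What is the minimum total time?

Minimum total: 103 hours

Optimal: Echo crew→Central site (11 hours), Alpha crew→South site (10 hours), Golf crew→West site (10 hours), Kilo crew→North site (21 hours), Bravo crew→Ridge site (27 hours), Foxtrot crew→Harbor site (24 hours) — total 11+10+10+21+27+24 = 103 hours.
Column-greedy (each site in turn goes to its cheapest remaining crew) gives 119 hours, worse by 16.
No other one-to-one assignment undercuts 103 hours.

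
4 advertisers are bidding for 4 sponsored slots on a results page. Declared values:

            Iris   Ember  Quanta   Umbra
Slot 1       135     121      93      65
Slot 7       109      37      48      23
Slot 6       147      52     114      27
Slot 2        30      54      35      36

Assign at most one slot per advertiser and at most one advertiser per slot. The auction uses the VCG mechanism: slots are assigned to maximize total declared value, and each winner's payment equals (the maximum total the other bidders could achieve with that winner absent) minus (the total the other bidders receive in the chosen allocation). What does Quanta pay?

Efficient allocation: Iris→Slot 7 ($109), Ember→Slot 1 ($121), Quanta→Slot 6 ($114), Umbra→Slot 2 ($36); total welfare W = $380.
Quanta receives Slot 6 at value $114, so the others get W − 114 = $266.
Without Quanta: best allocation of the remaining 3 bidders over all 4 slots is Iris→Slot 6 ($147), Ember→Slot 1 ($121), Umbra→Slot 2 ($36), total $304.
VCG payment = (others' best without Quanta) − (others' welfare with Quanta) = 304 − 266 = $38.

Quanta pays $38.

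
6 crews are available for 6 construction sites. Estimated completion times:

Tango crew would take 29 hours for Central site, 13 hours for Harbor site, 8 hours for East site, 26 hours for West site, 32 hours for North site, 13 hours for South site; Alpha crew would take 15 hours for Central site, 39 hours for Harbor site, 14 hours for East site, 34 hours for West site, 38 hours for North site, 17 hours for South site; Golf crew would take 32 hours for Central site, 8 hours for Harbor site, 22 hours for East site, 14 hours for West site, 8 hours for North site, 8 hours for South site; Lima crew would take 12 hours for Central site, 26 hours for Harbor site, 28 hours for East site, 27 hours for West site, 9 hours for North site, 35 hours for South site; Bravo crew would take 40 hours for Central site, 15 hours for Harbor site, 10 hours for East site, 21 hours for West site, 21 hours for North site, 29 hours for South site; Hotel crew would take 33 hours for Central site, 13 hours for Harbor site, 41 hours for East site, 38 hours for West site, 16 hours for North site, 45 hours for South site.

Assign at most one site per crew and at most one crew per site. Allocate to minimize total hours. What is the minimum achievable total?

Optimal: Tango crew→East site (8 hours), Alpha crew→Central site (15 hours), Golf crew→South site (8 hours), Lima crew→North site (9 hours), Bravo crew→West site (21 hours), Hotel crew→Harbor site (13 hours) — total 8+15+8+9+21+13 = 74 hours.
Row-greedy (each crew in turn takes its cheapest remaining site) gives 106 hours, worse by 32.

Minimum total: 74 hours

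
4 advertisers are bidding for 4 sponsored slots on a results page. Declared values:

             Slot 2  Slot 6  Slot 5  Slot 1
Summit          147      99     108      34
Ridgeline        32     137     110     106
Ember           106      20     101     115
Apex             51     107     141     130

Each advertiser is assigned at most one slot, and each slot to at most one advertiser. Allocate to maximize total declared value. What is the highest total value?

Max total: $540

Optimal: Summit→Slot 2 ($147), Ridgeline→Slot 6 ($137), Ember→Slot 1 ($115), Apex→Slot 5 ($141) — total 147+137+115+141 = $540.
Every other assignment is strictly worse.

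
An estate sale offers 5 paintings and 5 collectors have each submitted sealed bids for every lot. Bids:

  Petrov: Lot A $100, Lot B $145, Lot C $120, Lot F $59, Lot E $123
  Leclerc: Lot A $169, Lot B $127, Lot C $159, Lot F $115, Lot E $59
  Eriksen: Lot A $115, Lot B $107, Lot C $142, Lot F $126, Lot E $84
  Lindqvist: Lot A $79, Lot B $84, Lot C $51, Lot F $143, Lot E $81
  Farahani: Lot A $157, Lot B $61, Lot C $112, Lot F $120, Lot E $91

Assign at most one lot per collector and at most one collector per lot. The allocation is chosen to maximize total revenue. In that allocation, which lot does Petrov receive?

Petrov receives Lot E.

This is a one-to-one assignment (maximum-weight bipartite matching).
Optimal: Petrov→Lot E ($123), Leclerc→Lot B ($127), Eriksen→Lot C ($142), Lindqvist→Lot F ($143), Farahani→Lot A ($157) — total 123+127+142+143+157 = $692.
Max-entry greedy (repeatedly take the single best remaining cell) gives $690, worse by 2.
Petrov's own top lot is Lot B ($145), but forcing Petrov→Lot B and reassigning the rest optimally gives only $690 — worse by 2.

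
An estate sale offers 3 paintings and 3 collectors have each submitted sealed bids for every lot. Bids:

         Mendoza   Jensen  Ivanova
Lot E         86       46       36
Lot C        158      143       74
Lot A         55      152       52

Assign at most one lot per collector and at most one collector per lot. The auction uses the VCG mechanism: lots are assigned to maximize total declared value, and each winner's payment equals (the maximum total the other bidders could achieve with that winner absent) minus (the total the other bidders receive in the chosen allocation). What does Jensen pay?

Efficient allocation: Mendoza→Lot C ($158), Jensen→Lot A ($152), Ivanova→Lot E ($36); total welfare W = $346.
Jensen receives Lot A at value $152, so the others get W − 152 = $194.
Without Jensen: best allocation of the remaining 2 bidders over all 3 lots is Mendoza→Lot C ($158), Ivanova→Lot A ($52), total $210.
VCG payment = (others' best without Jensen) − (others' welfare with Jensen) = 210 − 194 = $16.

Jensen pays $16.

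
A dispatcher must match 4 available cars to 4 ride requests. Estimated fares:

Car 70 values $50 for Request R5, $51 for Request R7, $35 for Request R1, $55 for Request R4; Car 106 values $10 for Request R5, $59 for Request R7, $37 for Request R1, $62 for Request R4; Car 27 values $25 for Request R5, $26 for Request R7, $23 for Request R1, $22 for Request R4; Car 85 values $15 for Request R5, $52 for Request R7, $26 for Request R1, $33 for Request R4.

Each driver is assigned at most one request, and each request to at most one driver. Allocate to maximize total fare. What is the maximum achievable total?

Maximum total: $187

Optimal: Car 70→Request R5 ($50), Car 106→Request R4 ($62), Car 27→Request R1 ($23), Car 85→Request R7 ($52) — total 50+62+23+52 = $187.
Next-best assignment: Car 70→Request R1, Car 106→Request R4, Car 27→Request R5, Car 85→Request R7 = $174.
No other one-to-one assignment exceeds $187.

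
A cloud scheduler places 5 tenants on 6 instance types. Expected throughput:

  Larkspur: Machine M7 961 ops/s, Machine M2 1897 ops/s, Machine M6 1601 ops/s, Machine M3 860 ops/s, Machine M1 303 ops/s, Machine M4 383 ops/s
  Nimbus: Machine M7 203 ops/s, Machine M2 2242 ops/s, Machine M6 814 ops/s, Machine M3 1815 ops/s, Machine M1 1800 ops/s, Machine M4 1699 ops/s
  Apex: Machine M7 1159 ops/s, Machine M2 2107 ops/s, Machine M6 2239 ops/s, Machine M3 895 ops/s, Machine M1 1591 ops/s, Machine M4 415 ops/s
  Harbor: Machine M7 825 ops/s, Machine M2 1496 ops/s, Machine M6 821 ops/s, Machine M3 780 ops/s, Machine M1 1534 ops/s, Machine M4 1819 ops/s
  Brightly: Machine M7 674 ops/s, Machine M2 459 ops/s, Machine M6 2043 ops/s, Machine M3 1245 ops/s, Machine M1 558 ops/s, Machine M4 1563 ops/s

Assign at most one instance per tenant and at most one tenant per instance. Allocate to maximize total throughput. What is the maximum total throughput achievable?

Optimal: Larkspur→Machine M2 (1897 ops/s), Nimbus→Machine M3 (1815 ops/s), Apex→Machine M1 (1591 ops/s), Harbor→Machine M4 (1819 ops/s), Brightly→Machine M6 (2043 ops/s) — total 1897+1815+1591+1819+2043 = 9165 ops/s.

Maximum total: 9165 ops/s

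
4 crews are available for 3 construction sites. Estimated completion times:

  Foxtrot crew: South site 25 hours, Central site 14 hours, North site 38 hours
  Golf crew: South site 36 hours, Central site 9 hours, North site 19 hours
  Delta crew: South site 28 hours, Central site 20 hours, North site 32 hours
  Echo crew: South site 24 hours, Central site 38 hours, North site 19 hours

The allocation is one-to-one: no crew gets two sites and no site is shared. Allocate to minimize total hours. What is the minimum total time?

Optimal: Foxtrot crew→South site (25 hours), Golf crew→Central site (9 hours), Echo crew→North site (19 hours) — total 25+9+19 = 53 hours.
Column-greedy (each site in turn goes to its cheapest remaining crew) gives 65 hours, worse by 12.
Every other assignment is strictly worse.

Minimum total: 53 hours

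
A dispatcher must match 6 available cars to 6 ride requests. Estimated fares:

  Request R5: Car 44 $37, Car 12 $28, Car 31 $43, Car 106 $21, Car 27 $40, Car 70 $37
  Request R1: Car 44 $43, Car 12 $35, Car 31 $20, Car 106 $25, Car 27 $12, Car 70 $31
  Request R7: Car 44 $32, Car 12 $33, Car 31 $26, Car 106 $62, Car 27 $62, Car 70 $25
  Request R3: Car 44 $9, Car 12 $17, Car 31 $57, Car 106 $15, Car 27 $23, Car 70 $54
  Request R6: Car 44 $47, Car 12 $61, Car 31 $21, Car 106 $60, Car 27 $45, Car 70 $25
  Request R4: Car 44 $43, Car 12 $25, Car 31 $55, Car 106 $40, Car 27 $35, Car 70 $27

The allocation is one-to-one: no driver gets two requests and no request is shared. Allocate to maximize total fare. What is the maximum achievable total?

Maximum total: $315

Optimal: Car 44→Request R1 ($43), Car 12→Request R6 ($61), Car 31→Request R4 ($55), Car 106→Request R7 ($62), Car 27→Request R5 ($40), Car 70→Request R3 ($54) — total 43+61+55+62+40+54 = $315.
Next-best assignment: Car 44→Request R5, Car 12→Request R1, Car 31→Request R4, Car 106→Request R6, Car 27→Request R7, Car 70→Request R3 = $303.
Swapping Car 27↔Car 70 (Car 27→Request R3 $23, Car 70→Request R5 $37) loses 34.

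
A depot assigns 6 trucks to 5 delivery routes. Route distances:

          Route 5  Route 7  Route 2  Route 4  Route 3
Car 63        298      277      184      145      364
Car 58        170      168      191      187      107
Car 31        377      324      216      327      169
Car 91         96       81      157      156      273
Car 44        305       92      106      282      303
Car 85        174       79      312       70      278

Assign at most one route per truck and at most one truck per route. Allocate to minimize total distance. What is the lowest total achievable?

Optimal: Car 91→Route 5 (96 km), Car 85→Route 7 (79 km), Car 44→Route 2 (106 km), Car 63→Route 4 (145 km), Car 58→Route 3 (107 km) — total 96+79+106+145+107 = 533 km.
Next-best assignment: Car 91→Route 5, Car 44→Route 7, Car 63→Route 2, Car 85→Route 4, Car 58→Route 3 = 549 km.
Swapping Car 91↔Car 63 (Car 91→Route 4 156 km, Car 63→Route 5 298 km) adds 213.

Minimum total: 533 km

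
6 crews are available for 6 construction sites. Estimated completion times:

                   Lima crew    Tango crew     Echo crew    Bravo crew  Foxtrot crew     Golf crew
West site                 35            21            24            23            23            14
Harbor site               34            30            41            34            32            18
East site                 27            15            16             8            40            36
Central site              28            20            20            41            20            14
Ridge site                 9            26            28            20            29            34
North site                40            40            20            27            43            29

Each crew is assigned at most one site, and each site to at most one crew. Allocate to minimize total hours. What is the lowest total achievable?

Minimum total: 96 hours

Optimal: Lima crew→Ridge site (9 hours), Tango crew→West site (21 hours), Echo crew→North site (20 hours), Bravo crew→East site (8 hours), Foxtrot crew→Central site (20 hours), Golf crew→Harbor site (18 hours) — total 9+21+20+8+20+18 = 96 hours.
Min-entry greedy (repeatedly take the single cheapest remaining cell) gives 103 hours, worse by 7.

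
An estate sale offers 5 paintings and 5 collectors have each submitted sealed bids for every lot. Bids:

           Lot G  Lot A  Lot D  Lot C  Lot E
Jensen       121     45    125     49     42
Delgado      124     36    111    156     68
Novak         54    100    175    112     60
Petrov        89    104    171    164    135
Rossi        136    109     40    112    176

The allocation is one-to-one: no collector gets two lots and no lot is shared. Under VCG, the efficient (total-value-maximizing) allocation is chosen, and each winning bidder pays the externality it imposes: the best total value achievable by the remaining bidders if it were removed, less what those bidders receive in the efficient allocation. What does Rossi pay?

Efficient allocation: Jensen→Lot G ($121), Delgado→Lot C ($156), Novak→Lot D ($175), Petrov→Lot A ($104), Rossi→Lot E ($176); total welfare W = $732.
Rossi receives Lot E at value $176, so the others get W − 176 = $556.
Without Rossi: best allocation of the remaining 4 bidders over all 5 lots is Jensen→Lot G ($121), Delgado→Lot C ($156), Novak→Lot D ($175), Petrov→Lot E ($135), total $587.
VCG payment = (others' best without Rossi) − (others' welfare with Rossi) = 587 − 556 = $31.

Rossi pays $31.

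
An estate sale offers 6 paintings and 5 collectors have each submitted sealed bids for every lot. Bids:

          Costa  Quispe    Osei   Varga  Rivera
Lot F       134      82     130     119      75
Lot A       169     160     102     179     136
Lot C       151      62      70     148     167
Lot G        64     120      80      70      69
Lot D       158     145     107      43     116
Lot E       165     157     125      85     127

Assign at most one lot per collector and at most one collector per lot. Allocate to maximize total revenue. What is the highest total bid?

Maximum total: $791

Optimal: Costa→Lot D ($158), Quispe→Lot E ($157), Osei→Lot F ($130), Varga→Lot A ($179), Rivera→Lot C ($167) — total 158+157+130+179+167 = $791.
Max-entry greedy (repeatedly take the single best remaining cell) gives $786, worse by 5.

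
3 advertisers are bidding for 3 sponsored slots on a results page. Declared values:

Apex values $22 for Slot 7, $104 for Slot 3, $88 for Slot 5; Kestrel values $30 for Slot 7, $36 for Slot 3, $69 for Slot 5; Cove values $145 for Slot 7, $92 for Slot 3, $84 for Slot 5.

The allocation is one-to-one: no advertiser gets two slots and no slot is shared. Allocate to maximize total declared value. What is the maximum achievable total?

Max total: $318

Treat this as an assignment problem: match each advertiser to one slot.
Optimal: Apex→Slot 3 ($104), Kestrel→Slot 5 ($69), Cove→Slot 7 ($145) — total 104+69+145 = $318.
Next-best assignment: Apex→Slot 5, Kestrel→Slot 3, Cove→Slot 7 = $269.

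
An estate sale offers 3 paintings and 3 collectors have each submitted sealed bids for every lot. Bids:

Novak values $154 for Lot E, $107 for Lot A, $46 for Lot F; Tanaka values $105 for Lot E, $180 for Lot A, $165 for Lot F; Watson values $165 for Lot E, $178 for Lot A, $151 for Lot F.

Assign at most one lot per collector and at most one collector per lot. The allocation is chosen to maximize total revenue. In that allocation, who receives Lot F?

Tanaka receives Lot F.

Optimal: Novak→Lot E ($154), Tanaka→Lot F ($165), Watson→Lot A ($178) — total 154+165+178 = $497.
Row-greedy (each collector in turn takes its best remaining lot) gives $485, worse by 12.
Next-best assignment: Novak→Lot E, Tanaka→Lot A, Watson→Lot F = $485.
Tanaka's own top lot is Lot A ($180), but forcing Tanaka→Lot A and reassigning the rest optimally gives only $485 — worse by 12.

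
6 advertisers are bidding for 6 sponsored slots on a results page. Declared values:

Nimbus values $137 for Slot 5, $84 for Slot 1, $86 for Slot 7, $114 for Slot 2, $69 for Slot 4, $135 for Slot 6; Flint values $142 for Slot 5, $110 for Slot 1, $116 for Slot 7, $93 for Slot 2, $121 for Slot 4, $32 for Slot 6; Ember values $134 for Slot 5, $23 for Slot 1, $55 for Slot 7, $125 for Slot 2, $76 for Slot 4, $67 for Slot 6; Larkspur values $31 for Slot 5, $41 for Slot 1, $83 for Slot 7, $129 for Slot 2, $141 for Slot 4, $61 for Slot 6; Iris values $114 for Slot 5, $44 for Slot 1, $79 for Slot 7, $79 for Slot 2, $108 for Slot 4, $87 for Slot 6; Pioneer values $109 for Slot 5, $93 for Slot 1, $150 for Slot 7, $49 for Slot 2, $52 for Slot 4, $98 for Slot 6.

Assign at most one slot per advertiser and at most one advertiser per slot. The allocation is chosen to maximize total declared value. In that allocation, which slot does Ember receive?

Optimal: Nimbus→Slot 6 ($135), Flint→Slot 1 ($110), Ember→Slot 2 ($125), Larkspur→Slot 4 ($141), Iris→Slot 5 ($114), Pioneer→Slot 7 ($150) — total 135+110+125+141+114+150 = $775.
Swapping Iris↔Pioneer (Iris→Slot 7 $79, Pioneer→Slot 5 $109) loses 76.
No other one-to-one assignment exceeds $775.
Ember's own top slot is Slot 5 ($134), but forcing Ember→Slot 5 and reassigning the rest optimally gives only $766 — worse by 9.

Ember receives Slot 2.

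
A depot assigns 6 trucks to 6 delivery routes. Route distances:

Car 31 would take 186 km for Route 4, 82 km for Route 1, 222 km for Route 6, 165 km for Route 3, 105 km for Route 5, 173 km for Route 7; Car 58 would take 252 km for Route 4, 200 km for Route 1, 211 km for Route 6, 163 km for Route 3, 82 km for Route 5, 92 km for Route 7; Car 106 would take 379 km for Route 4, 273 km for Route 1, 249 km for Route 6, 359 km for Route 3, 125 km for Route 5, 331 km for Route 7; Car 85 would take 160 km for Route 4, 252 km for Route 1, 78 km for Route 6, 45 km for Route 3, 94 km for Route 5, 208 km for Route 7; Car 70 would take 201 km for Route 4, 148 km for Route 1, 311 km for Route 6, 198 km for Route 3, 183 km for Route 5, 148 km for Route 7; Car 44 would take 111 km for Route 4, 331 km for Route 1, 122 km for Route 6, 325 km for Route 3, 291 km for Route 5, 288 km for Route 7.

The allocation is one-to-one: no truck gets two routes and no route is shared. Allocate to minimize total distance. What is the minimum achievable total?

Minimum total: 667 km

This is the linear assignment problem.
Optimal: Car 31→Route 1 (82 km), Car 58→Route 7 (92 km), Car 106→Route 5 (125 km), Car 85→Route 3 (45 km), Car 70→Route 4 (201 km), Car 44→Route 6 (122 km) — total 82+92+125+45+201+122 = 667 km.
Row-greedy (each truck in turn takes its cheapest remaining route) gives 717 km, worse by 50.
Next-best assignment: Car 31→Route 1, Car 58→Route 7, Car 106→Route 5, Car 85→Route 6, Car 70→Route 3, Car 44→Route 4 = 686 km.
Swapping Car 70↔Car 44 (Car 70→Route 6 311 km, Car 44→Route 4 111 km) adds 99.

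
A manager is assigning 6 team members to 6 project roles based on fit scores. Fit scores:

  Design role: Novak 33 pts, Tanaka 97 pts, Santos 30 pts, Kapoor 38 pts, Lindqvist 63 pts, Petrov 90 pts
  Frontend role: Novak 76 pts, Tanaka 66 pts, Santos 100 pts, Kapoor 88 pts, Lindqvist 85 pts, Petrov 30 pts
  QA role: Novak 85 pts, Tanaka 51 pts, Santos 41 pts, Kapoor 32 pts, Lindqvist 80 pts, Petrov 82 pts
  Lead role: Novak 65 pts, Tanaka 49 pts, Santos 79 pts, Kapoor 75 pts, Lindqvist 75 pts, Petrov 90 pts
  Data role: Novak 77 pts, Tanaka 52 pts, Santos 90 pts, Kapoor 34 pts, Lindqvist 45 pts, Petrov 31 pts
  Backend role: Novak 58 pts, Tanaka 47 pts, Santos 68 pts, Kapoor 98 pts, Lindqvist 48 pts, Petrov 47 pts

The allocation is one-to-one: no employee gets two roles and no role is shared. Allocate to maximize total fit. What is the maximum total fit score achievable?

Max total: 545 pts

Optimal: Novak→QA role (85 pts), Tanaka→Design role (97 pts), Santos→Data role (90 pts), Kapoor→Backend role (98 pts), Lindqvist→Frontend role (85 pts), Petrov→Lead role (90 pts) — total 85+97+90+98+85+90 = 545 pts.
Column-greedy (each role in turn goes to its best remaining employee) gives 515 pts, worse by 30.
Every other assignment is strictly worse.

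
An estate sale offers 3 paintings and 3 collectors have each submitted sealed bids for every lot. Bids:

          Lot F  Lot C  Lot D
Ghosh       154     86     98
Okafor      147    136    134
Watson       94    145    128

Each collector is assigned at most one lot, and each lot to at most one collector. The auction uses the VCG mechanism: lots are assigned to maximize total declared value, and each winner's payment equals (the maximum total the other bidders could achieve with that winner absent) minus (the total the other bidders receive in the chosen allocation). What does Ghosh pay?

Ghosh pays $13.

Efficient allocation: Ghosh→Lot F ($154), Okafor→Lot D ($134), Watson→Lot C ($145); total welfare W = $433.
Ghosh receives Lot F at value $154, so the others get W − 154 = $279.
Without Ghosh: best allocation of the remaining 2 bidders over all 3 lots is Okafor→Lot F ($147), Watson→Lot C ($145), total $292.
VCG payment = (others' best without Ghosh) − (others' welfare with Ghosh) = 292 − 279 = $13.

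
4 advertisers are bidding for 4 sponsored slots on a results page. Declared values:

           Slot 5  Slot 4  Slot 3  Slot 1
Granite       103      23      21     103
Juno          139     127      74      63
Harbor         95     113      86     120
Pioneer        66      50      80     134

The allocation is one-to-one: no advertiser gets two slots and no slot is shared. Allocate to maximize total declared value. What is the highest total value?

Maximum total: $450

This is the linear assignment problem.
Optimal: Granite→Slot 5 ($103), Juno→Slot 4 ($127), Harbor→Slot 3 ($86), Pioneer→Slot 1 ($134) — total 103+127+86+134 = $450.
Max-entry greedy (repeatedly take the single best remaining cell) gives $407, worse by 43.
Next-best assignment: Granite→Slot 1, Juno→Slot 5, Harbor→Slot 4, Pioneer→Slot 3 = $435.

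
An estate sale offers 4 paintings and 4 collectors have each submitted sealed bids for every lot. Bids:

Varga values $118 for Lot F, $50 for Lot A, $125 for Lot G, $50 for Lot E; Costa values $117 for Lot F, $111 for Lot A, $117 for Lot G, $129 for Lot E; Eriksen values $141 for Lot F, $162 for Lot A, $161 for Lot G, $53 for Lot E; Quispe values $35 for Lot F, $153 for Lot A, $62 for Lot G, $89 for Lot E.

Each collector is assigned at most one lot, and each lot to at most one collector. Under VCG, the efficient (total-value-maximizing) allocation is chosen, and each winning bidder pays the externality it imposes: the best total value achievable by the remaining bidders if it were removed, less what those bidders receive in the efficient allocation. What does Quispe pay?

Efficient allocation: Varga→Lot F ($118), Costa→Lot E ($129), Eriksen→Lot G ($161), Quispe→Lot A ($153); total welfare W = $561.
Quispe receives Lot A at value $153, so the others get W − 153 = $408.
Without Quispe: best allocation of the remaining 3 bidders over all 4 lots is Varga→Lot G ($125), Costa→Lot E ($129), Eriksen→Lot A ($162), total $416.
VCG payment = (others' best without Quispe) − (others' welfare with Quispe) = 416 − 408 = $8.

Quispe pays $8.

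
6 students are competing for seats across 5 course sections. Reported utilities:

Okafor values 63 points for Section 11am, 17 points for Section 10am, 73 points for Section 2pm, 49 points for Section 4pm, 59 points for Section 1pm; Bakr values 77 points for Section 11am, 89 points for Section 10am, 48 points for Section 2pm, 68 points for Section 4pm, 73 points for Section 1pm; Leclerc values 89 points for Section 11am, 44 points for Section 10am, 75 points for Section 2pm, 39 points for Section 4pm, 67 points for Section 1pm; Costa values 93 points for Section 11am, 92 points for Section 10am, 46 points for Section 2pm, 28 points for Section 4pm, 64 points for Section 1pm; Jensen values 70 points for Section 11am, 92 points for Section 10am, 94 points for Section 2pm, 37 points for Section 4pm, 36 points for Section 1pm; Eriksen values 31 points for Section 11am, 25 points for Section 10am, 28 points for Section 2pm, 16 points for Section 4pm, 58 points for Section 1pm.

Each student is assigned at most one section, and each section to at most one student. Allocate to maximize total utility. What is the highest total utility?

Optimal: Leclerc→Section 11am (89 points), Costa→Section 10am (92 points), Jensen→Section 2pm (94 points), Bakr→Section 4pm (68 points), Okafor→Section 1pm (59 points) — total 89+92+94+68+59 = 402 points.
Max-entry greedy (repeatedly take the single best remaining cell) gives 392 points, worse by 10.
Swapping Bakr↔Costa (Bakr→Section 10am 89 points, Costa→Section 4pm 28 points) loses 43.

Max total: 402 points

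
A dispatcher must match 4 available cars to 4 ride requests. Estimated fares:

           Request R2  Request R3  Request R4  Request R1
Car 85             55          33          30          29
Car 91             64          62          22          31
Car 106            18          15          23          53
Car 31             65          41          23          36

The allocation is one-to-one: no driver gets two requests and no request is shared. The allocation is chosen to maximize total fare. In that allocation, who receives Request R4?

Car 85 receives Request R4.

Treat this as an assignment problem: match each driver to one request.
Optimal: Car 85→Request R4 ($30), Car 91→Request R3 ($62), Car 106→Request R1 ($53), Car 31→Request R2 ($65) — total 30+62+53+65 = $210.
Car 85's own top request is Request R2 ($55), but forcing Car 85→Request R2 and reassigning the rest optimally gives only $193 — worse by 17.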